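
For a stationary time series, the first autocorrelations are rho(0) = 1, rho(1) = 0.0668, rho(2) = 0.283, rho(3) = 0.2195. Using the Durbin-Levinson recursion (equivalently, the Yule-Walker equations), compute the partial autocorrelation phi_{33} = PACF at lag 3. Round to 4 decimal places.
\phi_{33} = 0.2040

The PACF at lag k is phi_{kk}, the last component of the solution
to the Yule-Walker system G_k phi = r_k where
  (G_k)_{ij} = rho(|i - j|), (r_k)_i = rho(i), i,j = 1..k.
Equivalently, Durbin-Levinson gives phi_{kk} iteratively:
  phi_{11} = rho(1)
  phi_{kk} = [rho(k) - sum_{j=1..k-1} phi_{k-1,j} rho(k-j)]
            / [1 - sum_{j=1..k-1} phi_{k-1,j} rho(j)],
  phi_{k,j} = phi_{k-1,j} - phi_{kk} phi_{k-1,k-j},  j = 1..k-1.
Step k = 1:
  phi_11 = rho(1) = 0.0668.
Step k = 2:
  phi_22 = [rho(2) - phi_11 rho(1)] / [1 - phi_11 rho(1)] = [0.283 - (0.0668)(0.0668)] / [1 - (0.0668)(0.0668)]
         = 0.27853776 / 0.99553776 = 0.279786.
  Update: phi_21 = phi_11 - phi_22 phi_11 = 0.0668 - (0.279786)(0.0668) = 0.04811.
Step k = 3:
  phi_33 = [rho(3) - phi_21 rho(2) - phi_22 rho(1)] / [1 - phi_21 rho(1) - phi_22 rho(2)]
    numerator   = 0.2195 - (0.04811)(0.283) - (0.279786)(0.0668) = 0.18719507
    denominator = 1 - (0.04811)(0.0668) - (0.279786)(0.283) = 0.91760673
  phi_33 = 0.18719507 / 0.91760673 = 0.204.
Therefore phi_{33} = 0.2040.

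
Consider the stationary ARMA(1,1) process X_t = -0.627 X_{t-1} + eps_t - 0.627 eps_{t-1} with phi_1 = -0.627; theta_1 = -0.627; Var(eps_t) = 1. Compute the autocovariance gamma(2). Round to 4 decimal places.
\gamma(2) = 1.8049

Multiply the model equation by X_{t-k} and take expectations. With theta_0 = psi_0 = 1 and psi_j the MA(infinity) weights, this gives
  gamma(k) - sum_i phi_i gamma(k-i) = c_k,
  c_k = sigma^2 * sum_{j=k..q} theta_j psi_{j-k}   (c_k = 0 for k > q),
using gamma(-m) = gamma(m).
psi-weights needed (psi_j = theta_j + sum_i phi_i psi_{j-i}):
  psi_1 = theta_1 + phi_1 = -0.627 + (-0.627) = -1.254
Right-hand sides:
  c_0 = sigma^2 (1 + theta_1 psi_1) = 1 * (1 + (-0.627)(-1.254)) = 1 * 1.786258 = 1.786258
  c_1 = sigma^2 theta_1 = 1 * (-0.627) = -0.627
  c_2 = 0
Equations for k = 0 and k = 1 (AR order 1):
  gamma(0) = phi_1 gamma(1) + c_0
  gamma(1) = phi_1 gamma(0) + c_1
Substituting the second into the first: gamma(0) (1 - phi_1^2) = c_0 + phi_1 c_1, so
  gamma(0) = (c_0 + phi_1 c_1) / (1 - phi_1^2) = (1.786258 + (-0.627)(-0.627)) / (1 - (-0.627)^2) = 2.179387 / 0.606871 = 3.591187.
  gamma(1) = phi_1 gamma(0) + c_1 = (-0.627)(3.591187) + (-0.627) = -2.878674.
For k = 2 (> q): gamma(2) = phi_1 gamma(1) = (-0.627)(-2.878674) = 1.804929.
Therefore gamma(2) = 1.8049 (to 4 decimal places).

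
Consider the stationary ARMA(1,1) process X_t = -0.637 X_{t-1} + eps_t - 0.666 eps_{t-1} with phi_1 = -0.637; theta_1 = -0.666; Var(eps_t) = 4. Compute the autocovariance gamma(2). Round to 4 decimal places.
\gamma(2) = 7.9574

Multiply the model equation by X_{t-k} and take expectations. With theta_0 = psi_0 = 1 and psi_j the MA(infinity) weights, this gives
  gamma(k) - sum_i phi_i gamma(k-i) = c_k,
  c_k = sigma^2 * sum_{j=k..q} theta_j psi_{j-k}   (c_k = 0 for k > q),
using gamma(-m) = gamma(m).
psi-weights needed (psi_j = theta_j + sum_i phi_i psi_{j-i}):
  psi_1 = theta_1 + phi_1 = -0.666 + (-0.637) = -1.303
Right-hand sides:
  c_0 = sigma^2 (1 + theta_1 psi_1) = 4 * (1 + (-0.666)(-1.303)) = 4 * 1.867798 = 7.471192
  c_1 = sigma^2 theta_1 = 4 * (-0.666) = -2.664
  c_2 = 0
Equations for k = 0 and k = 1 (AR order 1):
  gamma(0) = phi_1 gamma(1) + c_0
  gamma(1) = phi_1 gamma(0) + c_1
Substituting the second into the first: gamma(0) (1 - phi_1^2) = c_0 + phi_1 c_1, so
  gamma(0) = (c_0 + phi_1 c_1) / (1 - phi_1^2) = (7.471192 + (-0.637)(-2.664)) / (1 - (-0.637)^2) = 9.16816 / 0.594231 = 15.428613.
  gamma(1) = phi_1 gamma(0) + c_1 = (-0.637)(15.428613) + (-2.664) = -12.492026.
For k = 2 (> q): gamma(2) = phi_1 gamma(1) = (-0.637)(-12.492026) = 7.957421.
Therefore gamma(2) = 7.9574 (to 4 decimal places).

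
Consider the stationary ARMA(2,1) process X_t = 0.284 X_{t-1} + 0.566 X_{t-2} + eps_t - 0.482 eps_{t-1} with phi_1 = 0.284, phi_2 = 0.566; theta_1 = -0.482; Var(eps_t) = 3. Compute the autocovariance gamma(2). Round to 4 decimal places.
\gamma(2) = 2.5449

Multiply the model equation by X_{t-k} and take expectations. With theta_0 = psi_0 = 1 and psi_j the MA(infinity) weights, this gives
  gamma(k) - sum_i phi_i gamma(k-i) = c_k,
  c_k = sigma^2 * sum_{j=k..q} theta_j psi_{j-k}   (c_k = 0 for k > q),
using gamma(-m) = gamma(m).
psi-weights needed (psi_j = theta_j + sum_i phi_i psi_{j-i}):
  psi_1 = theta_1 + phi_1 = -0.482 + (0.284) = -0.198
Right-hand sides:
  c_0 = sigma^2 (1 + theta_1 psi_1) = 3 * (1 + (-0.482)(-0.198)) = 3 * 1.095436 = 3.286308
  c_1 = sigma^2 theta_1 = 3 * (-0.482) = -1.446
  c_2 = 0
Equations for k = 0, 1, 2 (AR order 2, c_2 = 0):
  (E0) gamma(0) = phi_1 gamma(1) + phi_2 gamma(2) + c_0
  (E1) gamma(1) = phi_1 gamma(0) + phi_2 gamma(1) + c_1
  (E2) gamma(2) = phi_1 gamma(1) + phi_2 gamma(0)
From (E1): gamma(1) = A gamma(0) + B with
  A = phi_1 / (1 - phi_2) = 0.284 / 0.434 = 0.654378,   B = c_1 / (1 - phi_2) = -1.446 / 0.434 = -3.331797.
Insert (E2) into (E0): gamma(0) (1 - phi_2^2) = phi_1 (1 + phi_2) gamma(1) + c_0.
  phi_1 (1 + phi_2) = (0.284)(1.566) = 0.444744,   1 - phi_2^2 = 0.679644.
Replace gamma(1) by A gamma(0) + B and collect gamma(0):
  gamma(0) [0.679644 - (0.444744)(0.654378)] = (0.444744)(-3.331797) + 3.286308
  gamma(0) * 0.388613 = 1.804511
  gamma(0) = 1.804511 / 0.388613 = 4.643461.
  gamma(1) = A gamma(0) + B = (0.654378)(4.643461) + (-3.331797) = -0.293219.
  gamma(2) = phi_1 gamma(1) + phi_2 gamma(0) = (0.284)(-0.293219) + (0.566)(4.643461) = 2.544925.
Therefore gamma(2) = 2.5449 (to 4 decimal places).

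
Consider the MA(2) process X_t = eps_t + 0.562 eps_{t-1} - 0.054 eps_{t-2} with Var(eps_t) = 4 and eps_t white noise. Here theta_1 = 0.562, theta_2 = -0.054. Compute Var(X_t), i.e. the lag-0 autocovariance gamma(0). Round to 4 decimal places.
\gamma(0) = 5.2750

For an MA(q) process X_t = eps_t + sum_i theta_i eps_{t-i} with
Var(eps_t) = sigma^2, the variance is
  gamma(0) = sigma^2 * (1 + sum_i theta_i^2).
  sum_i theta_i^2 = (0.562)^2 + (-0.054)^2 = 0.315844 + 0.002916 = 0.31876.
  gamma(0) = 4 * (1 + 0.31876) = 4 * 1.31876 = 5.27504, which rounds to 5.2750.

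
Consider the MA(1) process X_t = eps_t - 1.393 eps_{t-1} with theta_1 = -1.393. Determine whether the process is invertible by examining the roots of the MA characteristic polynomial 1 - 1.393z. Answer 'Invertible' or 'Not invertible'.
\text{Not invertible}

The MA(q) characteristic polynomial is P(z) = 1 - 1.393z.
Invertibility requires all roots to lie outside the unit circle, i.e. |z| > 1 for every root.
This is linear in z: 1 + (-1.393) z = 0  =>  z = -1/(-1.393) = 0.717875,  |z| = 0.717875.
Moduli of all roots: 0.7179.
All moduli strictly greater than 1? No.
Verdict: Not invertible.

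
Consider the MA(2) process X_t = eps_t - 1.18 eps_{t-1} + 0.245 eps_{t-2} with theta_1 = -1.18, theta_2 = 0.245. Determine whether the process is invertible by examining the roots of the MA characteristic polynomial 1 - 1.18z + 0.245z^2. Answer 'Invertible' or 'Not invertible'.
\text{Invertible}

The MA(q) characteristic polynomial is P(z) = 1 - 1.18z + 0.245z^2.
Invertibility requires all roots to lie outside the unit circle, i.e. |z| > 1 for every root.
Set 1 + (-1.18) z + (0.245) z^2 = 0, i.e. a z^2 + b z + c = 0 with a = 0.245, b = -1.18, c = 1.
Discriminant D = b^2 - 4ac = (-1.18)^2 - 4*(0.245)*1 = 1.3924 - (0.98) = 0.4124.
D >= 0, so the roots are real: z = (-b +/- sqrt(D)) / (2a) = (1.18 +/- 0.642184) / (0.49).
  z_1 = (1.18 + 0.642184) / (0.49) = 3.7187,   |z_1| = 3.7187.
  z_2 = (1.18 - 0.642184) / (0.49) = 1.0976,   |z_2| = 1.0976.
Moduli of all roots: 3.7187, 1.0976.
All moduli strictly greater than 1? Yes.
Verdict: Invertible.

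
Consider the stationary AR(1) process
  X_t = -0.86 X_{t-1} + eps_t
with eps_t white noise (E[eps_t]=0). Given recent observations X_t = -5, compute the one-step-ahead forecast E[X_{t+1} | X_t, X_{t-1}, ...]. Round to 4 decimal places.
E[X_{t+1} \mid \mathcal F_t] = 4.3000

For an AR(p) model X_t = c + sum_i phi_i X_{t-i} + eps_t, the
one-step-ahead conditional mean is
  E[X_{t+1} | X_t, ...] = c + sum_i phi_i X_{t+1-i}.
Substitute known values:
  E[X_{t+1} | ...] = (-0.86) * (-5)
                   = 4.3000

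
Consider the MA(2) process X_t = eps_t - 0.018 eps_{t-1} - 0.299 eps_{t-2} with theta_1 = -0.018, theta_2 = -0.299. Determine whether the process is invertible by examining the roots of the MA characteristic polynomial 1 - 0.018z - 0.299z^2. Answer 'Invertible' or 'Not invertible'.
\text{Invertible}

The MA(q) characteristic polynomial is P(z) = 1 - 0.018z - 0.299z^2.
Invertibility requires all roots to lie outside the unit circle, i.e. |z| > 1 for every root.
Set 1 + (-0.018) z + (-0.299) z^2 = 0, i.e. a z^2 + b z + c = 0 with a = -0.299, b = -0.018, c = 1.
Discriminant D = b^2 - 4ac = (-0.018)^2 - 4*(-0.299)*1 = 0.000324 - (-1.196) = 1.196324.
D >= 0, so the roots are real: z = (-b +/- sqrt(D)) / (2a) = (0.018 +/- 1.093766) / (-0.598).
  z_1 = (0.018 + 1.093766) / (-0.598) = -1.8591,   |z_1| = 1.8591.
  z_2 = (0.018 - 1.093766) / (-0.598) = 1.7989,   |z_2| = 1.7989.
Moduli of all roots: 1.8591, 1.7989.
All moduli strictly greater than 1? Yes.
Verdict: Invertible.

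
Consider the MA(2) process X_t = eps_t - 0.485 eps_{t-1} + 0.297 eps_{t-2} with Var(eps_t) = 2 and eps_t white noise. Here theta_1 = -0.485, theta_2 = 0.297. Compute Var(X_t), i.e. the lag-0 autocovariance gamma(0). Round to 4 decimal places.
\gamma(0) = 2.6469

For an MA(q) process X_t = eps_t + sum_i theta_i eps_{t-i} with
Var(eps_t) = sigma^2, the variance is
  gamma(0) = sigma^2 * (1 + sum_i theta_i^2).
  sum_i theta_i^2 = (-0.485)^2 + (0.297)^2 = 0.235225 + 0.088209 = 0.323434.
  gamma(0) = 2 * (1 + 0.323434) = 2 * 1.323434 = 2.646868, which rounds to 2.6469.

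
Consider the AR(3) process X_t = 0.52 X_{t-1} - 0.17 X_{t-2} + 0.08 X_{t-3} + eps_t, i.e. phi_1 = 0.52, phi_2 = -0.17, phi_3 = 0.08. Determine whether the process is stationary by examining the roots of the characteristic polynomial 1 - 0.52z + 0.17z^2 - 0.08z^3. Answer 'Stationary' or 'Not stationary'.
\text{Stationary}

The AR(p) characteristic polynomial is P(z) = 1 - 0.52z + 0.17z^2 - 0.08z^3.
Stationarity requires all roots to lie outside the unit circle, i.e. |z| > 1 for every root.
Degree 3: look for a simple real root z0 first, then factor out (1 - z/z0) and solve the remaining quadratic.
Testing z0 = 2: P(2) = 1 + (-0.52)(2) + (0.17)(2)^2 + (-0.08)(2)^3
  = 1 + (-1.04) + (0.68) + (-0.64) = 0.  So z_0 = 2 is a root, |z_0| = 2.
Divide out the factor (1 - 0.5 z) = (1 - z/z0) (since 1/z0 = 0.5):
  P(z) = (1 - 0.5 z)(1 + (-0.02) z + (0.16) z^2)
  [check: z-coef -0.02 - (0.5) = -0.52; z^2-coef 0.16 - (0.5)(-0.02) = 0.17; z^3-coef -(0.5)(0.16) = -0.08.]
Remaining roots from the quadratic factor 1 + (-0.02) z + (0.16) z^2:
  Set 1 + (-0.02) z + (0.16) z^2 = 0, i.e. a z^2 + b z + c = 0 with a = 0.16, b = -0.02, c = 1.
  Discriminant D = b^2 - 4ac = (-0.02)^2 - 4*(0.16)*1 = 0.0004 - (0.64) = -0.6396.
  D < 0, so the roots are the complex-conjugate pair z = (-b +/- i sqrt(-D)) / (2a) = 0.0625 +/- 2.4992i.
  For a conjugate pair |z|^2 = z * conj(z) = (product of roots) = c/a = 1/(0.16) = 6.25, so |z| = sqrt(6.25) = 2.5 for both roots.
Moduli of all roots: 2.0000, 2.5000, 2.5000.
All moduli strictly greater than 1? Yes.
Verdict: Stationary.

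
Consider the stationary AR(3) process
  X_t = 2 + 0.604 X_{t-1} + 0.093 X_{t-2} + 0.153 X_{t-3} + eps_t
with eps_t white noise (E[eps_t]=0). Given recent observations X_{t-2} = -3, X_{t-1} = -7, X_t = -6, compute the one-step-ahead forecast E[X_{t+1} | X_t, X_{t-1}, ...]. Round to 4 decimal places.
E[X_{t+1} \mid \mathcal F_t] = -2.7340

For an AR(p) model X_t = c + sum_i phi_i X_{t-i} + eps_t, the
one-step-ahead conditional mean is
  E[X_{t+1} | X_t, ...] = c + sum_i phi_i X_{t+1-i}.
Substitute known values:
  E[X_{t+1} | ...] = 2 + (0.604) * (-6) + (0.093) * (-7) + (0.153) * (-3)
                   = -2.7340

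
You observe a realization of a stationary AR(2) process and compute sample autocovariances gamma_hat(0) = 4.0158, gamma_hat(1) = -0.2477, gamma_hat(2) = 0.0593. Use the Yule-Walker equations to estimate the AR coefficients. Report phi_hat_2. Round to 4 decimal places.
\hat\phi_{2} = 0.0110

The Yule-Walker equations for an AR(p) process read, in matrix form,
  Gamma_p phi = r_p,   with   (Gamma_p)_{ij} = gamma(|i - j|),
                       (r_p)_i = gamma(i),   i,j = 1..p.
Substitute the sample gammas (Toeplitz matrix and right-hand side of size 2):
  Gamma_p = [[4.0158, -0.2477], [-0.2477, 4.0158]]
  r_p     = [-0.2477, 0.0593]
Written out:
  4.0158 phi_1 - 0.2477 phi_2 = -0.2477
  -0.2477 phi_1 + 4.0158 phi_2 = 0.0593
Solve by Cramer's rule:
  det = gamma(0)^2 - gamma(1)^2 = (4.0158)^2 - (-0.2477)^2 = 16.12664964 - 0.06135529 = 16.06529435
  phi_hat_1 = [gamma(1) gamma(0) - gamma(1) gamma(2)] / det = [(-0.2477)(4.0158) - (-0.2477)(0.0593)] / 16.06529435 = -0.98002505 / 16.06529435 = -0.061
  phi_hat_2 = [gamma(0) gamma(2) - gamma(1)^2] / det = [(4.0158)(0.0593) - (-0.2477)^2] / 16.06529435 = 0.17678165 / 16.06529435 = 0.011
So phi_hat = [-0.0610, 0.0110].
Therefore phi_hat_2 = 0.0110.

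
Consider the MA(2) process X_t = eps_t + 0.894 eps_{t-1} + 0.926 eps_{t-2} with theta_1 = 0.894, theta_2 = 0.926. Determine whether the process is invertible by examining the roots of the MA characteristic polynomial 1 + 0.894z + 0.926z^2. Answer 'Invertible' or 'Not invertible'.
\text{Invertible}

The MA(q) characteristic polynomial is P(z) = 1 + 0.894z + 0.926z^2.
Invertibility requires all roots to lie outside the unit circle, i.e. |z| > 1 for every root.
Set 1 + (0.894) z + (0.926) z^2 = 0, i.e. a z^2 + b z + c = 0 with a = 0.926, b = 0.894, c = 1.
Discriminant D = b^2 - 4ac = (0.894)^2 - 4*(0.926)*1 = 0.799236 - (3.704) = -2.904764.
D < 0, so the roots are the complex-conjugate pair z = (-b +/- i sqrt(-D)) / (2a) = -0.4827 +/- 0.9203i.
For a conjugate pair |z|^2 = z * conj(z) = (product of roots) = c/a = 1/(0.926) = 1.079914, so |z| = sqrt(1.079914) = 1.0392 for both roots.
Moduli of all roots: 1.0392, 1.0392.
All moduli strictly greater than 1? Yes.
Verdict: Invertible.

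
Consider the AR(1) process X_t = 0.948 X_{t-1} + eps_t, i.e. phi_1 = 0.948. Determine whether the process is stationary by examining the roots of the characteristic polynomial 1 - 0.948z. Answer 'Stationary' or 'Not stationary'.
\text{Stationary}

The AR(p) characteristic polynomial is P(z) = 1 - 0.948z.
Stationarity requires all roots to lie outside the unit circle, i.e. |z| > 1 for every root.
This is linear in z: 1 + (-0.948) z = 0  =>  z = -1/(-0.948) = 1.054852,  |z| = 1.054852.
Moduli of all roots: 1.0549.
All moduli strictly greater than 1? Yes.
Verdict: Stationary.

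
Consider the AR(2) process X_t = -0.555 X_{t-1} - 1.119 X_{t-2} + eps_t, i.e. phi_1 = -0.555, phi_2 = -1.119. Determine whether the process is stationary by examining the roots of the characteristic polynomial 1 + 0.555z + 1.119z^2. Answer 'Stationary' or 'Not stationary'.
\text{Not stationary}

The AR(p) characteristic polynomial is P(z) = 1 + 0.555z + 1.119z^2.
Stationarity requires all roots to lie outside the unit circle, i.e. |z| > 1 for every root.
Set 1 + (0.555) z + (1.119) z^2 = 0, i.e. a z^2 + b z + c = 0 with a = 1.119, b = 0.555, c = 1.
Discriminant D = b^2 - 4ac = (0.555)^2 - 4*(1.119)*1 = 0.308025 - (4.476) = -4.167975.
D < 0, so the roots are the complex-conjugate pair z = (-b +/- i sqrt(-D)) / (2a) = -0.248 +/- 0.9122i.
For a conjugate pair |z|^2 = z * conj(z) = (product of roots) = c/a = 1/(1.119) = 0.893655, so |z| = sqrt(0.893655) = 0.9453 for both roots.
Moduli of all roots: 0.9453, 0.9453.
All moduli strictly greater than 1? No.
Verdict: Not stationary.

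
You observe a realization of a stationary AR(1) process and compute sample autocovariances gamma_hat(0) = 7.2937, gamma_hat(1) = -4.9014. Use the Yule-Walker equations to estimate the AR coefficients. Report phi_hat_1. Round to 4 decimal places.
\hat\phi_{1} = -0.6720

The Yule-Walker equations for an AR(p) process read, in matrix form,
  Gamma_p phi = r_p,   with   (Gamma_p)_{ij} = gamma(|i - j|),
                       (r_p)_i = gamma(i),   i,j = 1..p.
Substitute the sample gammas (Toeplitz matrix and right-hand side of size 1):
  Gamma_p = [[7.2937]]
  r_p     = [-4.9014]
With p = 1 this is the single equation gamma(0) phi_1 = gamma(1):
  phi_hat_1 = gamma(1) / gamma(0) = -4.9014 / 7.2937 = -0.6720.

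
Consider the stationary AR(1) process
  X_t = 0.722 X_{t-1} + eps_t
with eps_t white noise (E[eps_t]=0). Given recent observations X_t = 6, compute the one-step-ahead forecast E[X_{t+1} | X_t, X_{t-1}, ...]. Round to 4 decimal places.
E[X_{t+1} \mid \mathcal F_t] = 4.3320

For an AR(p) model X_t = c + sum_i phi_i X_{t-i} + eps_t, the
one-step-ahead conditional mean is
  E[X_{t+1} | X_t, ...] = c + sum_i phi_i X_{t+1-i}.
Substitute known values:
  E[X_{t+1} | ...] = (0.722) * (6)
                   = 4.3320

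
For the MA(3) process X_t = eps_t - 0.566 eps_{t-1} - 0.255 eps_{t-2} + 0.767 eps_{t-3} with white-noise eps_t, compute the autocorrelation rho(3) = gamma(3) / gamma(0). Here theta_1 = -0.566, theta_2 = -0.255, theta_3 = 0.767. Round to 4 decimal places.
\rho(3) = 0.3886

For an MA(q) process with theta_0 = 1, the autocovariance is
  gamma(k) = sigma^2 * sum_{i=0..q-k} theta_i * theta_{i+k},
and rho(k) = gamma(k) / gamma(0). Sigma^2 cancels.
  numerator   = (1)*(0.767) = 0.767.
  denominator = (1)^2 + (-0.566)^2 + (-0.255)^2 + (0.767)^2 = 1.97367.
  rho(3) = 0.767 / 1.97367 = 0.3886.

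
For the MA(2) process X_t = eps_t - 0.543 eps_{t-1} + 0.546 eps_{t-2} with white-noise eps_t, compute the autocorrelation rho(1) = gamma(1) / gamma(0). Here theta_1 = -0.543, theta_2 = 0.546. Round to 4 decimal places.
\rho(1) = -0.5270

For an MA(q) process with theta_0 = 1, the autocovariance is
  gamma(k) = sigma^2 * sum_{i=0..q-k} theta_i * theta_{i+k},
and rho(k) = gamma(k) / gamma(0). Sigma^2 cancels.
  numerator   = (1)*(-0.543) + (-0.543)*(0.546) = -0.839478.
  denominator = (1)^2 + (-0.543)^2 + (0.546)^2 = 1.592965.
  rho(1) = -0.839478 / 1.592965 = -0.5270.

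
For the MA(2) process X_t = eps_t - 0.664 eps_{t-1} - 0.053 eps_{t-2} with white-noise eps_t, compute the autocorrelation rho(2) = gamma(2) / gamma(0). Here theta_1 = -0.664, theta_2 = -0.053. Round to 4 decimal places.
\rho(2) = -0.0367

For an MA(q) process with theta_0 = 1, the autocovariance is
  gamma(k) = sigma^2 * sum_{i=0..q-k} theta_i * theta_{i+k},
and rho(k) = gamma(k) / gamma(0). Sigma^2 cancels.
  numerator   = (1)*(-0.053) = -0.053.
  denominator = (1)^2 + (-0.664)^2 + (-0.053)^2 = 1.443705.
  rho(2) = -0.053 / 1.443705 = -0.0367.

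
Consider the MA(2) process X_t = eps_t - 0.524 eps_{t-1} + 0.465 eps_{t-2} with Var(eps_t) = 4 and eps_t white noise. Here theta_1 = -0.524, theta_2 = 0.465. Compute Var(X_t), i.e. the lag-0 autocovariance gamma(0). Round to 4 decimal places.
\gamma(0) = 5.9632

For an MA(q) process X_t = eps_t + sum_i theta_i eps_{t-i} with
Var(eps_t) = sigma^2, the variance is
  gamma(0) = sigma^2 * (1 + sum_i theta_i^2).
  sum_i theta_i^2 = (-0.524)^2 + (0.465)^2 = 0.274576 + 0.216225 = 0.490801.
  gamma(0) = 4 * (1 + 0.490801) = 4 * 1.490801 = 5.963204, which rounds to 5.9632.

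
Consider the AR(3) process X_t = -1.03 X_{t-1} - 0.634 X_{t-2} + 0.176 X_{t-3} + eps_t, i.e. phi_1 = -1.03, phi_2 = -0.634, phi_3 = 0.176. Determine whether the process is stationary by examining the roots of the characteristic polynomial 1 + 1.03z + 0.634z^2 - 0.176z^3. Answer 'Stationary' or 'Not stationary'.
\text{Stationary}

The AR(p) characteristic polynomial is P(z) = 1 + 1.03z + 0.634z^2 - 0.176z^3.
Stationarity requires all roots to lie outside the unit circle, i.e. |z| > 1 for every root.
Degree 3: look for a simple real root z0 first, then factor out (1 - z/z0) and solve the remaining quadratic.
Testing z0 = 5: P(5) = 1 + (1.03)(5) + (0.634)(5)^2 + (-0.176)(5)^3
  = 1 + (5.15) + (15.85) + (-22) = 0.  So z_0 = 5 is a root, |z_0| = 5.
Divide out the factor (1 - 0.2 z) = (1 - z/z0) (since 1/z0 = 0.2):
  P(z) = (1 - 0.2 z)(1 + (1.23) z + (0.88) z^2)
  [check: z-coef 1.23 - (0.2) = 1.03; z^2-coef 0.88 - (0.2)(1.23) = 0.634; z^3-coef -(0.2)(0.88) = -0.176.]
Remaining roots from the quadratic factor 1 + (1.23) z + (0.88) z^2:
  Set 1 + (1.23) z + (0.88) z^2 = 0, i.e. a z^2 + b z + c = 0 with a = 0.88, b = 1.23, c = 1.
  Discriminant D = b^2 - 4ac = (1.23)^2 - 4*(0.88)*1 = 1.5129 - (3.52) = -2.0071.
  D < 0, so the roots are the complex-conjugate pair z = (-b +/- i sqrt(-D)) / (2a) = -0.6989 +/- 0.805i.
  For a conjugate pair |z|^2 = z * conj(z) = (product of roots) = c/a = 1/(0.88) = 1.136364, so |z| = sqrt(1.136364) = 1.066 for both roots.
Moduli of all roots: 5.0000, 1.0660, 1.0660.
All moduli strictly greater than 1? Yes.
Verdict: Stationary.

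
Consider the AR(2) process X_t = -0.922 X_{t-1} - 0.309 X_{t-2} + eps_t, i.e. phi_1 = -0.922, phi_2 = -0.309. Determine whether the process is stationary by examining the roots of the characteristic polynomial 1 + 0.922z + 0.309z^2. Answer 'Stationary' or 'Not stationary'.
\text{Stationary}

The AR(p) characteristic polynomial is P(z) = 1 + 0.922z + 0.309z^2.
Stationarity requires all roots to lie outside the unit circle, i.e. |z| > 1 for every root.
Set 1 + (0.922) z + (0.309) z^2 = 0, i.e. a z^2 + b z + c = 0 with a = 0.309, b = 0.922, c = 1.
Discriminant D = b^2 - 4ac = (0.922)^2 - 4*(0.309)*1 = 0.850084 - (1.236) = -0.385916.
D < 0, so the roots are the complex-conjugate pair z = (-b +/- i sqrt(-D)) / (2a) = -1.4919 +/- 1.0052i.
For a conjugate pair |z|^2 = z * conj(z) = (product of roots) = c/a = 1/(0.309) = 3.236246, so |z| = sqrt(3.236246) = 1.799 for both roots.
Moduli of all roots: 1.7990, 1.7990.
All moduli strictly greater than 1? Yes.
Verdict: Stationary.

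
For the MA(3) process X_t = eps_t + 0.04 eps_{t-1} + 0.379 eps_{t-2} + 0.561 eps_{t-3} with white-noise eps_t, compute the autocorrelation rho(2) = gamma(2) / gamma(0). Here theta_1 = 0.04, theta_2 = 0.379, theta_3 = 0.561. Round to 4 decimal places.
\rho(2) = 0.2750

For an MA(q) process with theta_0 = 1, the autocovariance is
  gamma(k) = sigma^2 * sum_{i=0..q-k} theta_i * theta_{i+k},
and rho(k) = gamma(k) / gamma(0). Sigma^2 cancels.
  numerator   = (1)*(0.379) + (0.04)*(0.561) = 0.40144.
  denominator = (1)^2 + (0.04)^2 + (0.379)^2 + (0.561)^2 = 1.459962.
  rho(2) = 0.40144 / 1.459962 = 0.2750.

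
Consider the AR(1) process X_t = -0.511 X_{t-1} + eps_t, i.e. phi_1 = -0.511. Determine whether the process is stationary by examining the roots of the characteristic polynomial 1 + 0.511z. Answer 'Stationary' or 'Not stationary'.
\text{Stationary}

The AR(p) characteristic polynomial is P(z) = 1 + 0.511z.
Stationarity requires all roots to lie outside the unit circle, i.e. |z| > 1 for every root.
This is linear in z: 1 + (0.511) z = 0  =>  z = -1/(0.511) = -1.956947,  |z| = 1.956947.
Moduli of all roots: 1.9569.
All moduli strictly greater than 1? Yes.
Verdict: Stationary.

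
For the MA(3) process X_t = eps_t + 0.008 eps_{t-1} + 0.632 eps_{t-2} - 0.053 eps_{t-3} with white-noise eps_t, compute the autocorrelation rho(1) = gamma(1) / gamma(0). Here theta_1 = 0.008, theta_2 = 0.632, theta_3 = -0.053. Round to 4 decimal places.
\rho(1) = -0.0146

For an MA(q) process with theta_0 = 1, the autocovariance is
  gamma(k) = sigma^2 * sum_{i=0..q-k} theta_i * theta_{i+k},
and rho(k) = gamma(k) / gamma(0). Sigma^2 cancels.
  numerator   = (1)*(0.008) + (0.008)*(0.632) + (0.632)*(-0.053) = -0.02044.
  denominator = (1)^2 + (0.008)^2 + (0.632)^2 + (-0.053)^2 = 1.402297.
  rho(1) = -0.02044 / 1.402297 = -0.0146.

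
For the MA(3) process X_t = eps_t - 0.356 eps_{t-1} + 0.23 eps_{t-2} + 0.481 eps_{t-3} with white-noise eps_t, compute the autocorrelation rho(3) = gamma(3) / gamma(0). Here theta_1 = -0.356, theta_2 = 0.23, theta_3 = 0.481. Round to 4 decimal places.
\rho(3) = 0.3409

For an MA(q) process with theta_0 = 1, the autocovariance is
  gamma(k) = sigma^2 * sum_{i=0..q-k} theta_i * theta_{i+k},
and rho(k) = gamma(k) / gamma(0). Sigma^2 cancels.
  numerator   = (1)*(0.481) = 0.481.
  denominator = (1)^2 + (-0.356)^2 + (0.23)^2 + (0.481)^2 = 1.410997.
  rho(3) = 0.481 / 1.410997 = 0.3409.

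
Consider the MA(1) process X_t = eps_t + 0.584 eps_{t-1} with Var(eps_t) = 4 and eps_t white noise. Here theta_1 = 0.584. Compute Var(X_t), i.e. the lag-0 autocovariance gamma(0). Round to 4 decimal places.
\gamma(0) = 5.3642

For an MA(q) process X_t = eps_t + sum_i theta_i eps_{t-i} with
Var(eps_t) = sigma^2, the variance is
  gamma(0) = sigma^2 * (1 + sum_i theta_i^2).
  sum_i theta_i^2 = (0.584)^2 = 0.341056.
  gamma(0) = 4 * (1 + 0.341056) = 4 * 1.341056 = 5.364224, which rounds to 5.3642.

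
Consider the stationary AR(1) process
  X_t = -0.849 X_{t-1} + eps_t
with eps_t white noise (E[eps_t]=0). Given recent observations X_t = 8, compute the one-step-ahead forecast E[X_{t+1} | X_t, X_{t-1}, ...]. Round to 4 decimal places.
E[X_{t+1} \mid \mathcal F_t] = -6.7920

For an AR(p) model X_t = c + sum_i phi_i X_{t-i} + eps_t, the
one-step-ahead conditional mean is
  E[X_{t+1} | X_t, ...] = c + sum_i phi_i X_{t+1-i}.
Substitute known values:
  E[X_{t+1} | ...] = (-0.849) * (8)
                   = -6.7920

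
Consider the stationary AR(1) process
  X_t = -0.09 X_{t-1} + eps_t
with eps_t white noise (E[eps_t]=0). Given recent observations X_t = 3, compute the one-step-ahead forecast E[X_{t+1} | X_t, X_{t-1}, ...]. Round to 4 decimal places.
E[X_{t+1} \mid \mathcal F_t] = -0.2700

For an AR(p) model X_t = c + sum_i phi_i X_{t-i} + eps_t, the
one-step-ahead conditional mean is
  E[X_{t+1} | X_t, ...] = c + sum_i phi_i X_{t+1-i}.
Substitute known values:
  E[X_{t+1} | ...] = (-0.09) * (3)
                   = -0.2700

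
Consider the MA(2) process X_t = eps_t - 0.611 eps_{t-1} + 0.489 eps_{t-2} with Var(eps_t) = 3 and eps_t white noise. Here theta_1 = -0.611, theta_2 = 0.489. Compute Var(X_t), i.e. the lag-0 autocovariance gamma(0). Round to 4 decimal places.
\gamma(0) = 4.8373

For an MA(q) process X_t = eps_t + sum_i theta_i eps_{t-i} with
Var(eps_t) = sigma^2, the variance is
  gamma(0) = sigma^2 * (1 + sum_i theta_i^2).
  sum_i theta_i^2 = (-0.611)^2 + (0.489)^2 = 0.373321 + 0.239121 = 0.612442.
  gamma(0) = 3 * (1 + 0.612442) = 3 * 1.612442 = 4.837326, which rounds to 4.8373.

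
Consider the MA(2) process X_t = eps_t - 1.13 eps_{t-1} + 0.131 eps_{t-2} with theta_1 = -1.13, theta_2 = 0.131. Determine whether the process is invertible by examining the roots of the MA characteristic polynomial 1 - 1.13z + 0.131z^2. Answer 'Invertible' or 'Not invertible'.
\text{Invertible}

The MA(q) characteristic polynomial is P(z) = 1 - 1.13z + 0.131z^2.
Invertibility requires all roots to lie outside the unit circle, i.e. |z| > 1 for every root.
Set 1 + (-1.13) z + (0.131) z^2 = 0, i.e. a z^2 + b z + c = 0 with a = 0.131, b = -1.13, c = 1.
Discriminant D = b^2 - 4ac = (-1.13)^2 - 4*(0.131)*1 = 1.2769 - (0.524) = 0.7529.
D >= 0, so the roots are real: z = (-b +/- sqrt(D)) / (2a) = (1.13 +/- 0.867698) / (0.262).
  z_1 = (1.13 + 0.867698) / (0.262) = 7.6248,   |z_1| = 7.6248.
  z_2 = (1.13 - 0.867698) / (0.262) = 1.0012,   |z_2| = 1.0012.
Moduli of all roots: 7.6248, 1.0012.
All moduli strictly greater than 1? Yes.
Verdict: Invertible.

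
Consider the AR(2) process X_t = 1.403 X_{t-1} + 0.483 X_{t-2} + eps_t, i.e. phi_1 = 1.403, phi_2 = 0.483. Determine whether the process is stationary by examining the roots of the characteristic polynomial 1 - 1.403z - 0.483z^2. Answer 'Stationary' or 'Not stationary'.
\text{Not stationary}

The AR(p) characteristic polynomial is P(z) = 1 - 1.403z - 0.483z^2.
Stationarity requires all roots to lie outside the unit circle, i.e. |z| > 1 for every root.
Set 1 + (-1.403) z + (-0.483) z^2 = 0, i.e. a z^2 + b z + c = 0 with a = -0.483, b = -1.403, c = 1.
Discriminant D = b^2 - 4ac = (-1.403)^2 - 4*(-0.483)*1 = 1.968409 - (-1.932) = 3.900409.
D >= 0, so the roots are real: z = (-b +/- sqrt(D)) / (2a) = (1.403 +/- 1.974945) / (-0.966).
  z_1 = (1.403 + 1.974945) / (-0.966) = -3.4968,   |z_1| = 3.4968.
  z_2 = (1.403 - 1.974945) / (-0.966) = 0.5921,   |z_2| = 0.5921.
Moduli of all roots: 3.4968, 0.5921.
All moduli strictly greater than 1? No.
Verdict: Not stationary.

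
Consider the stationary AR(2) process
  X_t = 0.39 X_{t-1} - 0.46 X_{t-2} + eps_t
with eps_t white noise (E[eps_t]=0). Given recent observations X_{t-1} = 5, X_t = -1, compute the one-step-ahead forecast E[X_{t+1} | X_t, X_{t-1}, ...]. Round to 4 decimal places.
E[X_{t+1} \mid \mathcal F_t] = -2.6900

For an AR(p) model X_t = c + sum_i phi_i X_{t-i} + eps_t, the
one-step-ahead conditional mean is
  E[X_{t+1} | X_t, ...] = c + sum_i phi_i X_{t+1-i}.
Substitute known values:
  E[X_{t+1} | ...] = (0.39) * (-1) + (-0.46) * (5)
                   = -2.6900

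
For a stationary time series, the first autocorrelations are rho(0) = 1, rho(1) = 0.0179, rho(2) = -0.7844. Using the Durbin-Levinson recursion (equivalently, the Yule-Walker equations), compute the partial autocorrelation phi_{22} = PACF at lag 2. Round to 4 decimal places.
\phi_{22} = -0.7850

The PACF at lag k is phi_{kk}, the last component of the solution
to the Yule-Walker system G_k phi = r_k where
  (G_k)_{ij} = rho(|i - j|), (r_k)_i = rho(i), i,j = 1..k.
Equivalently, Durbin-Levinson gives phi_{kk} iteratively:
  phi_{11} = rho(1)
  phi_{kk} = [rho(k) - sum_{j=1..k-1} phi_{k-1,j} rho(k-j)]
            / [1 - sum_{j=1..k-1} phi_{k-1,j} rho(j)],
  phi_{k,j} = phi_{k-1,j} - phi_{kk} phi_{k-1,k-j},  j = 1..k-1.
Step k = 1:
  phi_11 = rho(1) = 0.0179.
Step k = 2:
  phi_22 = [rho(2) - phi_11 rho(1)] / [1 - phi_11 rho(1)] = [-0.7844 - (0.0179)(0.0179)] / [1 - (0.0179)(0.0179)]
         = -0.78472041 / 0.99967959 = -0.785.
Therefore phi_{22} = -0.7850.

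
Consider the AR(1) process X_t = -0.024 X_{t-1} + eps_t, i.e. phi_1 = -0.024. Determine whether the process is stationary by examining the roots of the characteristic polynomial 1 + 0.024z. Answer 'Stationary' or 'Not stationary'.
\text{Stationary}

The AR(p) characteristic polynomial is P(z) = 1 + 0.024z.
Stationarity requires all roots to lie outside the unit circle, i.e. |z| > 1 for every root.
This is linear in z: 1 + (0.024) z = 0  =>  z = -1/(0.024) = -41.666667,  |z| = 41.666667.
Moduli of all roots: 41.6667.
All moduli strictly greater than 1? Yes.
Verdict: Stationary.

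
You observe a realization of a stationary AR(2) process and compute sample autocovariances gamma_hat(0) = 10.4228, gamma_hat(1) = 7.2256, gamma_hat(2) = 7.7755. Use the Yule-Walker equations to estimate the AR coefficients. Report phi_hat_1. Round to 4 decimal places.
\hat\phi_{1} = 0.3390

The Yule-Walker equations for an AR(p) process read, in matrix form,
  Gamma_p phi = r_p,   with   (Gamma_p)_{ij} = gamma(|i - j|),
                       (r_p)_i = gamma(i),   i,j = 1..p.
Substitute the sample gammas (Toeplitz matrix and right-hand side of size 2):
  Gamma_p = [[10.4228, 7.2256], [7.2256, 10.4228]]
  r_p     = [7.2256, 7.7755]
Written out:
  10.4228 phi_1 + 7.2256 phi_2 = 7.2256
  7.2256 phi_1 + 10.4228 phi_2 = 7.7755
Solve by Cramer's rule:
  det = gamma(0)^2 - gamma(1)^2 = (10.4228)^2 - (7.2256)^2 = 108.63475984 - 52.20929536 = 56.42546448
  phi_hat_1 = [gamma(1) gamma(0) - gamma(1) gamma(2)] / det = [(7.2256)(10.4228) - (7.2256)(7.7755)] / 56.42546448 = 19.12833088 / 56.42546448 = 0.339
  phi_hat_2 = [gamma(0) gamma(2) - gamma(1)^2] / det = [(10.4228)(7.7755) - (7.2256)^2] / 56.42546448 = 28.83318604 / 56.42546448 = 0.511
So phi_hat = [0.3390, 0.5110].
Therefore phi_hat_1 = 0.3390.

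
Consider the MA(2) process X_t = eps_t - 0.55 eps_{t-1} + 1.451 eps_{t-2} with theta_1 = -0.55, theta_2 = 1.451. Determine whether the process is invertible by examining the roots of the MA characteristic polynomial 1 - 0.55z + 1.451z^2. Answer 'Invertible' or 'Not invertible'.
\text{Not invertible}

The MA(q) characteristic polynomial is P(z) = 1 - 0.55z + 1.451z^2.
Invertibility requires all roots to lie outside the unit circle, i.e. |z| > 1 for every root.
Set 1 + (-0.55) z + (1.451) z^2 = 0, i.e. a z^2 + b z + c = 0 with a = 1.451, b = -0.55, c = 1.
Discriminant D = b^2 - 4ac = (-0.55)^2 - 4*(1.451)*1 = 0.3025 - (5.804) = -5.5015.
D < 0, so the roots are the complex-conjugate pair z = (-b +/- i sqrt(-D)) / (2a) = 0.1895 +/- 0.8082i.
For a conjugate pair |z|^2 = z * conj(z) = (product of roots) = c/a = 1/(1.451) = 0.68918, so |z| = sqrt(0.68918) = 0.8302 for both roots.
Moduli of all roots: 0.8302, 0.8302.
All moduli strictly greater than 1? No.
Verdict: Not invertible.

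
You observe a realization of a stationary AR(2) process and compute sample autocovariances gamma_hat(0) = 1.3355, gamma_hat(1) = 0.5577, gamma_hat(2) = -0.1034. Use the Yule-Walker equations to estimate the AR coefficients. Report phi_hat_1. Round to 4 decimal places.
\hat\phi_{1} = 0.5450

The Yule-Walker equations for an AR(p) process read, in matrix form,
  Gamma_p phi = r_p,   with   (Gamma_p)_{ij} = gamma(|i - j|),
                       (r_p)_i = gamma(i),   i,j = 1..p.
Substitute the sample gammas (Toeplitz matrix and right-hand side of size 2):
  Gamma_p = [[1.3355, 0.5577], [0.5577, 1.3355]]
  r_p     = [0.5577, -0.1034]
Written out:
  1.3355 phi_1 + 0.5577 phi_2 = 0.5577
  0.5577 phi_1 + 1.3355 phi_2 = -0.1034
Solve by Cramer's rule:
  det = gamma(0)^2 - gamma(1)^2 = (1.3355)^2 - (0.5577)^2 = 1.78356025 - 0.31102929 = 1.47253096
  phi_hat_1 = [gamma(1) gamma(0) - gamma(1) gamma(2)] / det = [(0.5577)(1.3355) - (0.5577)(-0.1034)] / 1.47253096 = 0.80247453 / 1.47253096 = 0.545
  phi_hat_2 = [gamma(0) gamma(2) - gamma(1)^2] / det = [(1.3355)(-0.1034) - (0.5577)^2] / 1.47253096 = -0.44911999 / 1.47253096 = -0.305
So phi_hat = [0.5450, -0.3050].
Therefore phi_hat_1 = 0.5450.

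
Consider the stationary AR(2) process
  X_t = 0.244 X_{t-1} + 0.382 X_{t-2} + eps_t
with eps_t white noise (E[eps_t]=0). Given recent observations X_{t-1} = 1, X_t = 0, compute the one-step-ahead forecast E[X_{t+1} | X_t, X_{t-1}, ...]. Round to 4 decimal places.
E[X_{t+1} \mid \mathcal F_t] = 0.3820

For an AR(p) model X_t = c + sum_i phi_i X_{t-i} + eps_t, the
one-step-ahead conditional mean is
  E[X_{t+1} | X_t, ...] = c + sum_i phi_i X_{t+1-i}.
Substitute known values:
  E[X_{t+1} | ...] = (0.244) * (0) + (0.382) * (1)
                   = 0.3820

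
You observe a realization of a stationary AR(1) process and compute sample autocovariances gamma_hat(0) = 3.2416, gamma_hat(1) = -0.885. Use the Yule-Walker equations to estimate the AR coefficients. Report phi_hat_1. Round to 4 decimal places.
\hat\phi_{1} = -0.2730

The Yule-Walker equations for an AR(p) process read, in matrix form,
  Gamma_p phi = r_p,   with   (Gamma_p)_{ij} = gamma(|i - j|),
                       (r_p)_i = gamma(i),   i,j = 1..p.
Substitute the sample gammas (Toeplitz matrix and right-hand side of size 1):
  Gamma_p = [[3.2416]]
  r_p     = [-0.885]
With p = 1 this is the single equation gamma(0) phi_1 = gamma(1):
  phi_hat_1 = gamma(1) / gamma(0) = -0.885 / 3.2416 = -0.2730.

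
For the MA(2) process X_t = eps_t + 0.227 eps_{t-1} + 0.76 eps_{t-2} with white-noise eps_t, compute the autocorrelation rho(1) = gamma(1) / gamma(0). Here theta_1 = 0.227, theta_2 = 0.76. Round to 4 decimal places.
\rho(1) = 0.2452

For an MA(q) process with theta_0 = 1, the autocovariance is
  gamma(k) = sigma^2 * sum_{i=0..q-k} theta_i * theta_{i+k},
and rho(k) = gamma(k) / gamma(0). Sigma^2 cancels.
  numerator   = (1)*(0.227) + (0.227)*(0.76) = 0.39952.
  denominator = (1)^2 + (0.227)^2 + (0.76)^2 = 1.629129.
  rho(1) = 0.39952 / 1.629129 = 0.2452.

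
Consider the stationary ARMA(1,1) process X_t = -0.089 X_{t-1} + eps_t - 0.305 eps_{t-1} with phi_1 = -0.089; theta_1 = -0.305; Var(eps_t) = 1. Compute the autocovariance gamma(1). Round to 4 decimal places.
\gamma(1) = -0.4079

Multiply the model equation by X_{t-k} and take expectations. With theta_0 = psi_0 = 1 and psi_j the MA(infinity) weights, this gives
  gamma(k) - sum_i phi_i gamma(k-i) = c_k,
  c_k = sigma^2 * sum_{j=k..q} theta_j psi_{j-k}   (c_k = 0 for k > q),
using gamma(-m) = gamma(m).
psi-weights needed (psi_j = theta_j + sum_i phi_i psi_{j-i}):
  psi_1 = theta_1 + phi_1 = -0.305 + (-0.089) = -0.394
Right-hand sides:
  c_0 = sigma^2 (1 + theta_1 psi_1) = 1 * (1 + (-0.305)(-0.394)) = 1 * 1.12017 = 1.12017
  c_1 = sigma^2 theta_1 = 1 * (-0.305) = -0.305
  c_2 = 0
Equations for k = 0 and k = 1 (AR order 1):
  gamma(0) = phi_1 gamma(1) + c_0
  gamma(1) = phi_1 gamma(0) + c_1
Substituting the second into the first: gamma(0) (1 - phi_1^2) = c_0 + phi_1 c_1, so
  gamma(0) = (c_0 + phi_1 c_1) / (1 - phi_1^2) = (1.12017 + (-0.089)(-0.305)) / (1 - (-0.089)^2) = 1.147315 / 0.992079 = 1.156475.
  gamma(1) = phi_1 gamma(0) + c_1 = (-0.089)(1.156475) + (-0.305) = -0.407926.
Therefore gamma(1) = -0.4079 (to 4 decimal places).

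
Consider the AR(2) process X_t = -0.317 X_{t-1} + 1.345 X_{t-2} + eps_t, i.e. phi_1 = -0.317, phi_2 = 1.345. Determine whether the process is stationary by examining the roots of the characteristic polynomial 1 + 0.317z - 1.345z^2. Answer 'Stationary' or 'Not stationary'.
\text{Not stationary}

The AR(p) characteristic polynomial is P(z) = 1 + 0.317z - 1.345z^2.
Stationarity requires all roots to lie outside the unit circle, i.e. |z| > 1 for every root.
Set 1 + (0.317) z + (-1.345) z^2 = 0, i.e. a z^2 + b z + c = 0 with a = -1.345, b = 0.317, c = 1.
Discriminant D = b^2 - 4ac = (0.317)^2 - 4*(-1.345)*1 = 0.100489 - (-5.38) = 5.480489.
D >= 0, so the roots are real: z = (-b +/- sqrt(D)) / (2a) = (-0.317 +/- 2.341044) / (-2.69).
  z_1 = (-0.317 + 2.341044) / (-2.69) = -0.7524,   |z_1| = 0.7524.
  z_2 = (-0.317 - 2.341044) / (-2.69) = 0.9881,   |z_2| = 0.9881.
Moduli of all roots: 0.7524, 0.9881.
All moduli strictly greater than 1? No.
Verdict: Not stationary.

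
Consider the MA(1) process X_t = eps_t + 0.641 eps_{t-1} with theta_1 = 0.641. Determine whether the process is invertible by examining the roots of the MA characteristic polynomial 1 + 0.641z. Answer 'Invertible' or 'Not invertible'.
\text{Invertible}

The MA(q) characteristic polynomial is P(z) = 1 + 0.641z.
Invertibility requires all roots to lie outside the unit circle, i.e. |z| > 1 for every root.
This is linear in z: 1 + (0.641) z = 0  =>  z = -1/(0.641) = -1.560062,  |z| = 1.560062.
Moduli of all roots: 1.5601.
All moduli strictly greater than 1? Yes.
Verdict: Invertible.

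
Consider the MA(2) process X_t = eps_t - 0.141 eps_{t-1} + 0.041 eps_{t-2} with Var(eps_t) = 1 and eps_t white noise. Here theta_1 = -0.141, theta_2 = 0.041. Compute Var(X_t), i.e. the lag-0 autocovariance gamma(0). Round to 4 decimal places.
\gamma(0) = 1.0216

For an MA(q) process X_t = eps_t + sum_i theta_i eps_{t-i} with
Var(eps_t) = sigma^2, the variance is
  gamma(0) = sigma^2 * (1 + sum_i theta_i^2).
  sum_i theta_i^2 = (-0.141)^2 + (0.041)^2 = 0.019881 + 0.001681 = 0.021562.
  gamma(0) = 1 * (1 + 0.021562) = 1 * 1.021562 = 1.021562, which rounds to 1.0216.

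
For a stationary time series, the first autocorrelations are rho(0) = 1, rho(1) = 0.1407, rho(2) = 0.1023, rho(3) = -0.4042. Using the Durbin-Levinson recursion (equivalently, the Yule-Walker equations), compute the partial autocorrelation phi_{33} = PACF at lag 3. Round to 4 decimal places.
\phi_{33} = -0.4410

The PACF at lag k is phi_{kk}, the last component of the solution
to the Yule-Walker system G_k phi = r_k where
  (G_k)_{ij} = rho(|i - j|), (r_k)_i = rho(i), i,j = 1..k.
Equivalently, Durbin-Levinson gives phi_{kk} iteratively:
  phi_{11} = rho(1)
  phi_{kk} = [rho(k) - sum_{j=1..k-1} phi_{k-1,j} rho(k-j)]
            / [1 - sum_{j=1..k-1} phi_{k-1,j} rho(j)],
  phi_{k,j} = phi_{k-1,j} - phi_{kk} phi_{k-1,k-j},  j = 1..k-1.
Step k = 1:
  phi_11 = rho(1) = 0.1407.
Step k = 2:
  phi_22 = [rho(2) - phi_11 rho(1)] / [1 - phi_11 rho(1)] = [0.1023 - (0.1407)(0.1407)] / [1 - (0.1407)(0.1407)]
         = 0.08250351 / 0.98020351 = 0.08417.
  Update: phi_21 = phi_11 - phi_22 phi_11 = 0.1407 - (0.08417)(0.1407) = 0.128857.
Step k = 3:
  phi_33 = [rho(3) - phi_21 rho(2) - phi_22 rho(1)] / [1 - phi_21 rho(1) - phi_22 rho(2)]
    numerator   = -0.4042 - (0.128857)(0.1023) - (0.08417)(0.1407) = -0.42922479
    denominator = 1 - (0.128857)(0.1407) - (0.08417)(0.1023) = 0.97325921
  phi_33 = -0.42922479 / 0.97325921 = -0.441.
Therefore phi_{33} = -0.4410.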